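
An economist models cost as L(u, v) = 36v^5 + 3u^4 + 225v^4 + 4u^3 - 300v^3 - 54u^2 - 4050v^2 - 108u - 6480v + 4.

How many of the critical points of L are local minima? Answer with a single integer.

L separates as a function of u plus a function of v, so ∇L=0 decouples.
∂L/∂u = 12(u - 3)(u + 1)(u + 3) = 0 at u ∈ {-3, -1, 3}; ∂L/∂v = 180(v - 3)(v + 1)(v + 3)(v + 4) = 0 at v ∈ {-4, -3, -1, 3}.
The Hessian is diagonal: diag(L_uu, L_vv). Second derivatives: L_uu(-3)=144, L_uu(-1)=-96, L_uu(3)=288; L_vv(-4)=-3780, L_vv(-3)=2160, L_vv(-1)=-4320, L_vv(3)=30240.
Local minima occur where both diagonal entries positive: (-3, -3), (-3, 3), (3, -3), (3, 3). Count: 4.

4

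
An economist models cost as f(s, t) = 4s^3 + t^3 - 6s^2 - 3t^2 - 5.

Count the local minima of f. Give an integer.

1

f separates as a function of s plus a function of t, so ∇f=0 decouples.
∂f/∂s = 12s(s - 1) = 0 at s ∈ {0, 1}; ∂f/∂t = 3t(t - 2) = 0 at t ∈ {0, 2}.
The Hessian is diagonal: diag(f_ss, f_tt). Second derivatives: f_ss(0)=-12, f_ss(1)=12; f_tt(0)=-6, f_tt(2)=6.
Local minima occur where both diagonal entries positive: (1, 2). Count: 1.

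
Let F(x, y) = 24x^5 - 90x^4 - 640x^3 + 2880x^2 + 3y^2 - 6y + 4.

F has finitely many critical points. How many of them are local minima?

F separates as a function of x plus a function of y, so ∇F=0 decouples.
∂F/∂x = 120x(x - 4)(x - 3)(x + 4) = 0 at x ∈ {-4, 0, 3, 4}; ∂F/∂y = 6(y - 1) = 0 at y ∈ {1}.
The Hessian is diagonal: diag(F_xx, F_yy). Second derivatives: F_xx(-4)=-26880, F_xx(0)=5760, F_xx(3)=-2520, F_xx(4)=3840; F_yy(1)=6.
Local minima occur where both diagonal entries positive: (0, 1), (4, 1). Count: 2.

2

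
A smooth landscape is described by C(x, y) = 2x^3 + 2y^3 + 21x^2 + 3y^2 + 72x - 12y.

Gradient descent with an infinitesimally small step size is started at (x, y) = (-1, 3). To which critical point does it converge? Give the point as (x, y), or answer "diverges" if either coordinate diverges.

C is separable, so gradient descent decouples: x follows -∂C/∂x, y follows -∂C/∂y.
∂C/∂x = 6(x + 3)(x + 4); at x=-1 this is 36, so x decreases.
∂C/∂y = 6(y - 1)(y + 2); at y=3 this is 60, so y decreases.
x converges to its nearest critical value -3 (a local min of the x-part); y converges to 1. The iterate converges to (-3, 1).

(-3, 1)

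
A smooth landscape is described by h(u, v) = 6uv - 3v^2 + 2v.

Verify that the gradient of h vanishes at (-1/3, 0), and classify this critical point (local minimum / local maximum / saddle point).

∇h = (6v, 6u - 6v + 2); substituting (-1/3, 0) gives ∇h = (0, 0), so (-1/3, 0) is indeed a critical point.
The Hessian of h is constant: H = [[0, 6], [6, -6]].
det(H) = 0·(-6) − 6² = -36.
Since det(H) < 0, H is indefinite and the critical point is a saddle point.

saddle point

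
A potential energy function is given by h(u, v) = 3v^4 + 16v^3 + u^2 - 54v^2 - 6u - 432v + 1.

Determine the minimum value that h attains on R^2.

-1115

h(u,v) separates as P(u) + Q(v) + 1, so its minimum is min P + min Q + 1.
P'(u) = 2u - 6 vanishes at u ∈ {3}; Q'(v) = 12(v - 3)(v + 3)(v + 4) vanishes at v ∈ {-4, -3, 3}.
Local minima of P (where P''>0): P(3)=-9. Local minima of Q: Q(-4)=608, Q(3)=-1107.
So the global minimum of h is P(3) + Q(3) + 1 = -9 − 1107 + 1 = -1115, attained at (3, 3).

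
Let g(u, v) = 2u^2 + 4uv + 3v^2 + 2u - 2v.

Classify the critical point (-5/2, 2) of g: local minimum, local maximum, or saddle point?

local minimum

The Hessian of g is constant: H = [[4, 4], [4, 6]].
det(H) = 4·6 − 4² = 8.
det(H) > 0 and tr(H) = 10 > 0, so H is positive definite and the point is a local minimum.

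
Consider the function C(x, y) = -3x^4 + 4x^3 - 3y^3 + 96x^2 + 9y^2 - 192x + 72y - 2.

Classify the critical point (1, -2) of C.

local minimum

The mixed partial ∂²C/∂x∂y is 0, so the Hessian at any point is diag(C_xx, C_yy) = diag(12(-3x^2 + 2x + 16), 18(-y + 1)).
At (1, -2): H = diag(180, 54).
Both eigenvalues are positive, so H is positive definite: a local minimum.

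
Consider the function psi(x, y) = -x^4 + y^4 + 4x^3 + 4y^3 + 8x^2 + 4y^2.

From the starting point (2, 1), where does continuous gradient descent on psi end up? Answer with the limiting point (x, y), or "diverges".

(0, 0)

psi is separable, so gradient descent decouples: x follows -∂psi/∂x, y follows -∂psi/∂y.
∂psi/∂x = -4x(x - 4)(x + 1); at x=2 this is 48, so x decreases.
∂psi/∂y = 4y(y + 1)(y + 2); at y=1 this is 24, so y decreases.
x converges to its nearest critical value 0 (a local min of the x-part); y converges to 0. The iterate converges to (0, 0).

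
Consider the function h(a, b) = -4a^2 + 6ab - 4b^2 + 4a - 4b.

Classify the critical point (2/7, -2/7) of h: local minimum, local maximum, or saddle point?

local maximum

The Hessian of h is constant: H = [[-8, 6], [6, -8]].
det(H) = (-8)·(-8) − 6² = 28.
det(H) > 0 and tr(H) = -16 < 0, so H is negative definite and the point is a local maximum.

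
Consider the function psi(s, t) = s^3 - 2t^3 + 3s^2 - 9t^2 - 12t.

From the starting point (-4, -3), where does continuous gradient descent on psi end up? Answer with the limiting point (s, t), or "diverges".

psi is separable, so gradient descent decouples: s follows -∂psi/∂s, t follows -∂psi/∂t.
∂psi/∂s = 3s(s + 2); at s=-4 this is 24, so s decreases.
∂psi/∂t = -6(t + 1)(t + 2); at t=-3 this is -12, so t increases.
The s-coordinate has no critical point in that direction and runs off to infinity.

diverges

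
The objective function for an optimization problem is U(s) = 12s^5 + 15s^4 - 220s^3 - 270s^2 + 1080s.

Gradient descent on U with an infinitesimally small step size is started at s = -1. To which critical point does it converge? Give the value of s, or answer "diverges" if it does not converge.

U'(s) = 60(s - 3)(s - 1)(s + 2)(s + 3), so U'(-1) = 960.
Gradient descent moves in the -U' direction, i.e. s is decreasing.
The nearest critical point in that direction is s = -2, where U'' = 900 > 0 (a local minimum). The iterate converges there.

-2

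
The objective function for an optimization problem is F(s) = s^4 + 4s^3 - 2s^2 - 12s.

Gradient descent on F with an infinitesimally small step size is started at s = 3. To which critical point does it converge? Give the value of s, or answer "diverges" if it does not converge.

1

F'(s) = 4(s - 1)(s + 1)(s + 3), so F'(3) = 192.
Gradient descent moves in the -F' direction, i.e. s is decreasing.
The nearest critical point in that direction is s = 1, where F'' = 32 > 0 (a local minimum). The iterate converges there.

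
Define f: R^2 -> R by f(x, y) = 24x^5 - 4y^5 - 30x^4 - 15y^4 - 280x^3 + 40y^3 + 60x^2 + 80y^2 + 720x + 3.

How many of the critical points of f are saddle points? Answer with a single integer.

8

f separates as a function of x plus a function of y, so ∇f=0 decouples.
∂f/∂x = 120(x - 3)(x - 1)(x + 1)(x + 2) = 0 at x ∈ {-2, -1, 1, 3}; ∂f/∂y = -20y(y - 2)(y + 1)(y + 4) = 0 at y ∈ {-4, -1, 0, 2}.
The Hessian is diagonal: diag(f_xx, f_yy). Second derivatives: f_xx(-2)=-1800, f_xx(-1)=960, f_xx(1)=-1440, f_xx(3)=4800; f_yy(-4)=1440, f_yy(-1)=-180, f_yy(0)=160, f_yy(2)=-720.
Saddle points occur where the two diagonal entries have opposite signs: (-2, -4), (-2, 0), (-1, -1), (-1, 2), (1, -4), (1, 0), (3, -1), (3, 2). Count: 8.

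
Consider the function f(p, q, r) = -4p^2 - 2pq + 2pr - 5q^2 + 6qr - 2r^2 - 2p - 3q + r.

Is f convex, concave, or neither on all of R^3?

concave

f is quadratic, so its Hessian is the constant matrix H = [[-8, -2, 2], [-2, -10, 6], [2, 6, -4]].
Leading principal minors: -8, 76, -24.
Signs alternate −, +, − ⇒ H ≺ 0 ⇒ concave.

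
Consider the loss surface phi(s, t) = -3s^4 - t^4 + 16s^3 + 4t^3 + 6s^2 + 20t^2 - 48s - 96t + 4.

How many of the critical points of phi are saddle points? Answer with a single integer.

phi separates as a function of s plus a function of t, so ∇phi=0 decouples.
∂phi/∂s = -12(s - 4)(s - 1)(s + 1) = 0 at s ∈ {-1, 1, 4}; ∂phi/∂t = -4(t - 4)(t - 2)(t + 3) = 0 at t ∈ {-3, 2, 4}.
The Hessian is diagonal: diag(phi_ss, phi_tt). Second derivatives: phi_ss(-1)=-120, phi_ss(1)=72, phi_ss(4)=-180; phi_tt(-3)=-140, phi_tt(2)=40, phi_tt(4)=-56.
Saddle points occur where the two diagonal entries have opposite signs: (-1, 2), (1, -3), (1, 4), (4, 2). Count: 4.

4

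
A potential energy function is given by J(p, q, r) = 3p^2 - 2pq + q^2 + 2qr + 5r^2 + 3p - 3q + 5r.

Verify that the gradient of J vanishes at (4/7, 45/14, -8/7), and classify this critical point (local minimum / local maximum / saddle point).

local minimum

∇J = (6p - 2q + 3, -2p + 2q + 2r - 3, 2q + 10r + 5); substituting (4/7, 45/14, -8/7) gives ∇J = (0, 0, 0), so (4/7, 45/14, -8/7) is indeed a critical point.
The Hessian is constant: H = [[6, -2, 0], [-2, 2, 2], [0, 2, 10]].
Leading principal minors: Δ₁ = 6, Δ₂ = 8, Δ₃ = 56.
All leading minors are positive, so H is positive definite: a local minimum.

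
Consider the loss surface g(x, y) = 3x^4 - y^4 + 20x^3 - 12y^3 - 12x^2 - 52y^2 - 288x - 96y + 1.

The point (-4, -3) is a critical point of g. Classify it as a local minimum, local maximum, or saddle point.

The mixed partial ∂²g/∂x∂y is 0, so the Hessian at any point is diag(g_xx, g_yy) = diag(12(3x^2 + 10x - 2), -4(3y^2 + 18y + 26)).
At (-4, -3): H = diag(72, 4).
Both eigenvalues are positive, so H is positive definite: a local minimum.

local minimum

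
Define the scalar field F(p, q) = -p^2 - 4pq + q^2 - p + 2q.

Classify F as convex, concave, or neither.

F is quadratic, so its Hessian is the constant matrix H = [[-2, -4], [-4, 2]].
det(H) = -20, tr(H) = 0.
det(H) < 0, so H is indefinite: neither convex nor concave.

neither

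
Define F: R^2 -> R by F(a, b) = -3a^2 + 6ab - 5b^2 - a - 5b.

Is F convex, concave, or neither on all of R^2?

concave

F is quadratic, so its Hessian is the constant matrix H = [[-6, 6], [6, -10]].
det(H) = 24, tr(H) = -16.
det(H) > 0 and tr(H) < 0, so H is negative definite everywhere: concave.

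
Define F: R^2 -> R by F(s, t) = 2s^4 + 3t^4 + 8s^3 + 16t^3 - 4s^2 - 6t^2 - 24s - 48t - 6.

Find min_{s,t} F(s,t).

F(s,t) separates as P(s) + Q(t) − 6, so its minimum is min P + min Q − 6.
P'(s) = 8(s - 1)(s + 1)(s + 3) vanishes at s ∈ {-3, -1, 1}; Q'(t) = 12(t - 1)(t + 1)(t + 4) vanishes at t ∈ {-4, -1, 1}.
Local minima of P (where P''>0): P(-3)=-18, P(1)=-18. Local minima of Q: Q(-4)=-160, Q(1)=-35.
So the global minimum of F is P(-3) + Q(-4) − 6 = -18 − 160 − 6 = -184, attained at (-3, -4).

-184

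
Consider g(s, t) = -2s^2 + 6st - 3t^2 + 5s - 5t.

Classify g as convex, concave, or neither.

g is quadratic, so its Hessian is the constant matrix H = [[-4, 6], [6, -6]].
det(H) = -12, tr(H) = -10.
det(H) < 0, so H is indefinite: neither convex nor concave.

neither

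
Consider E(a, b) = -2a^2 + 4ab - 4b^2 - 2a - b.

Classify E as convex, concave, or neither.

E is quadratic, so its Hessian is the constant matrix H = [[-4, 4], [4, -8]].
det(H) = 16, tr(H) = -12.
det(H) > 0 and tr(H) < 0, so H is negative definite everywhere: concave.

concave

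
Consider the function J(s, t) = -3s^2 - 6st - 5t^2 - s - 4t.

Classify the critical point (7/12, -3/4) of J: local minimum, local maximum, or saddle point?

The Hessian of J is constant: H = [[-6, -6], [-6, -10]].
det(H) = (-6)·(-10) − (-6)² = 24.
det(H) > 0 and tr(H) = -16 < 0, so H is negative definite and the point is a local maximum.

local maximum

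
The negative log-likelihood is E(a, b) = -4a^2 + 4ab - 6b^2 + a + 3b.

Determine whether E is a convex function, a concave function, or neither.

E is quadratic, so its Hessian is the constant matrix H = [[-8, 4], [4, -12]].
det(H) = 80, tr(H) = -20.
det(H) > 0 and tr(H) < 0, so H is negative definite everywhere: concave.

concave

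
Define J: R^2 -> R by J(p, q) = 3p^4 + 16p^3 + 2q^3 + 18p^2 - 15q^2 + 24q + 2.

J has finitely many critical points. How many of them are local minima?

2

J separates as a function of p plus a function of q, so ∇J=0 decouples.
∂J/∂p = 12p(p + 1)(p + 3) = 0 at p ∈ {-3, -1, 0}; ∂J/∂q = 6(q - 4)(q - 1) = 0 at q ∈ {1, 4}.
The Hessian is diagonal: diag(J_pp, J_qq). Second derivatives: J_pp(-3)=72, J_pp(-1)=-24, J_pp(0)=36; J_qq(1)=-18, J_qq(4)=18.
Local minima occur where both diagonal entries positive: (-3, 4), (0, 4). Count: 2.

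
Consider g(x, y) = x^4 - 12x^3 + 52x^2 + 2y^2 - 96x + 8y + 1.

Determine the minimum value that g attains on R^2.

g(x,y) separates as P(x) + Q(y) + 1, so its minimum is min P + min Q + 1.
P'(x) = 4(x - 4)(x - 3)(x - 2) vanishes at x ∈ {2, 3, 4}; Q'(y) = 4y + 8 vanishes at y ∈ {-2}.
Local minima of P (where P''>0): P(2)=-64, P(4)=-64. Local minima of Q: Q(-2)=-8.
So the global minimum of g is P(2) + Q(-2) + 1 = -64 − 8 + 1 = -71, attained at (2, -2).

-71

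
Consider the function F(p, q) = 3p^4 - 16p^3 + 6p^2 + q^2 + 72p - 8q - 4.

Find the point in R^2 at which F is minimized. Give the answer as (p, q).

(-1, 4)

F(p,q) separates as A(p) + B(q) − 4, so its minimum is min A + min B − 4.
A'(p) = 12(p - 3)(p - 2)(p + 1) vanishes at p ∈ {-1, 2, 3}; B'(q) = 2q - 8 vanishes at q ∈ {4}.
Local minima of A (where A''>0): A(-1)=-47, A(3)=81. Local minima of B: B(4)=-16.
So the global minimum of F is A(-1) + B(4) − 4 = -47 − 16 − 4 = -67, attained at (-1, 4).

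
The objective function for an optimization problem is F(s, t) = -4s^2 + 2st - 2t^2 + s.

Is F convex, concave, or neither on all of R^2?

concave

F is quadratic, so its Hessian is the constant matrix H = [[-8, 2], [2, -4]].
det(H) = 28, tr(H) = -12.
det(H) > 0 and tr(H) < 0, so H is negative definite everywhere: concave.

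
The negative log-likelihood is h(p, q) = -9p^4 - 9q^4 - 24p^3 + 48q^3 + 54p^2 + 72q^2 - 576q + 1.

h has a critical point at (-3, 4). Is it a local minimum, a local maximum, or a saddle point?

local maximum

The mixed partial ∂²h/∂p∂q is 0, so the Hessian at any point is diag(h_pp, h_qq) = diag(36(-3p^2 - 4p + 3), 36(-3q^2 + 8q + 4)).
At (-3, 4): H = diag(-432, -432).
Both eigenvalues are negative, so H is negative definite: a local maximum.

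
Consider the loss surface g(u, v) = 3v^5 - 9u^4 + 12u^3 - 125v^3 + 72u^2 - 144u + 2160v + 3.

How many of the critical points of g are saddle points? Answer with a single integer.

6

g separates as a function of u plus a function of v, so ∇g=0 decouples.
∂g/∂u = -36(u - 2)(u - 1)(u + 2) = 0 at u ∈ {-2, 1, 2}; ∂g/∂v = 15(v - 4)(v - 3)(v + 3)(v + 4) = 0 at v ∈ {-4, -3, 3, 4}.
The Hessian is diagonal: diag(g_uu, g_vv). Second derivatives: g_uu(-2)=-432, g_uu(1)=108, g_uu(2)=-144; g_vv(-4)=-840, g_vv(-3)=630, g_vv(3)=-630, g_vv(4)=840.
Saddle points occur where the two diagonal entries have opposite signs: (-2, -3), (-2, 4), (1, -4), (1, 3), (2, -3), (2, 4). Count: 6.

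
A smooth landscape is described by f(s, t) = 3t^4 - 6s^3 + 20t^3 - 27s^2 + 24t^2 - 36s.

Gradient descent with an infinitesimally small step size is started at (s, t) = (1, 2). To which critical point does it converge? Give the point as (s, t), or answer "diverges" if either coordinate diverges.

diverges

f is separable, so gradient descent decouples: s follows -∂f/∂s, t follows -∂f/∂t.
∂f/∂s = -18(s + 1)(s + 2); at s=1 this is -108, so s increases.
∂f/∂t = 12t(t + 1)(t + 4); at t=2 this is 432, so t decreases.
The s-coordinate has no critical point in that direction and runs off to infinity.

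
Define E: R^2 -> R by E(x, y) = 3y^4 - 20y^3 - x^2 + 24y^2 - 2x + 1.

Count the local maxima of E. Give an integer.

E separates as a function of x plus a function of y, so ∇E=0 decouples.
∂E/∂x = -2(x + 1) = 0 at x ∈ {-1}; ∂E/∂y = 12y(y - 4)(y - 1) = 0 at y ∈ {0, 1, 4}.
The Hessian is diagonal: diag(E_xx, E_yy). Second derivatives: E_xx(-1)=-2; E_yy(0)=48, E_yy(1)=-36, E_yy(4)=144.
Local maxima occur where both diagonal entries negative: (-1, 1). Count: 1.

1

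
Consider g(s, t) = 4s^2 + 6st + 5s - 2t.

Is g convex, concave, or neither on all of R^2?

g is quadratic, so its Hessian is the constant matrix H = [[8, 6], [6, 0]].
det(H) = -36, tr(H) = 8.
det(H) < 0, so H is indefinite: neither convex nor concave.

neither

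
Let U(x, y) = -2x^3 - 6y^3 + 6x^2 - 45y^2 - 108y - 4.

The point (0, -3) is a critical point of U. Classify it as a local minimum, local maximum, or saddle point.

local minimum

The mixed partial ∂²U/∂x∂y is 0, so the Hessian at any point is diag(U_xx, U_yy) = diag(12(-x + 1), -18(2y + 5)).
At (0, -3): H = diag(12, 18).
Both eigenvalues are positive, so H is positive definite: a local minimum.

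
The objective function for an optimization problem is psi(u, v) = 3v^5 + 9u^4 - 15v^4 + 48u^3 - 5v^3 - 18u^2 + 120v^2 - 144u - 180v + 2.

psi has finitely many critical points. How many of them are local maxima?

psi separates as a function of u plus a function of v, so ∇psi=0 decouples.
∂psi/∂u = 36(u - 1)(u + 1)(u + 4) = 0 at u ∈ {-4, -1, 1}; ∂psi/∂v = 15(v - 3)(v - 2)(v - 1)(v + 2) = 0 at v ∈ {-2, 1, 2, 3}.
The Hessian is diagonal: diag(psi_uu, psi_vv). Second derivatives: psi_uu(-4)=540, psi_uu(-1)=-216, psi_uu(1)=360; psi_vv(-2)=-900, psi_vv(1)=90, psi_vv(2)=-60, psi_vv(3)=150.
Local maxima occur where both diagonal entries negative: (-1, -2), (-1, 2). Count: 2.

2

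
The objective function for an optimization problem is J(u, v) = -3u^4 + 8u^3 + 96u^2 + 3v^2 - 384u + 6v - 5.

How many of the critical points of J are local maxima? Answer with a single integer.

J separates as a function of u plus a function of v, so ∇J=0 decouples.
∂J/∂u = -12(u - 4)(u - 2)(u + 4) = 0 at u ∈ {-4, 2, 4}; ∂J/∂v = 6(v + 1) = 0 at v ∈ {-1}.
The Hessian is diagonal: diag(J_uu, J_vv). Second derivatives: J_uu(-4)=-576, J_uu(2)=144, J_uu(4)=-192; J_vv(-1)=6.
Local maxima occur where both diagonal entries negative: none. Count: 0.

0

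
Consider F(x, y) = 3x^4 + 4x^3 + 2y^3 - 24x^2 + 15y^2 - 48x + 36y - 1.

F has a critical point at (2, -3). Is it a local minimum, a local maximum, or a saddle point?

The mixed partial ∂²F/∂x∂y is 0, so the Hessian at any point is diag(F_xx, F_yy) = diag(12(3x^2 + 2x - 4), 6(2y + 5)).
At (2, -3): H = diag(144, -6).
The eigenvalues have opposite signs, so H is indefinite: a saddle point.

saddle point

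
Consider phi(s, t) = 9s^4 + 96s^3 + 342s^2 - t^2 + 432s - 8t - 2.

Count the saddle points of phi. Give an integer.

2

phi separates as a function of s plus a function of t, so ∇phi=0 decouples.
∂phi/∂s = 36(s + 1)(s + 3)(s + 4) = 0 at s ∈ {-4, -3, -1}; ∂phi/∂t = -2(t + 4) = 0 at t ∈ {-4}.
The Hessian is diagonal: diag(phi_ss, phi_tt). Second derivatives: phi_ss(-4)=108, phi_ss(-3)=-72, phi_ss(-1)=216; phi_tt(-4)=-2.
Saddle points occur where the two diagonal entries have opposite signs: (-4, -4), (-1, -4). Count: 2.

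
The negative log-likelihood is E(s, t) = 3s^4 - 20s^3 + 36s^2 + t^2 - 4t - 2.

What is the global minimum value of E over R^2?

-6

E(s,t) separates as P(s) + Q(t) − 2, so its minimum is min P + min Q − 2.
P'(s) = 12s(s - 3)(s - 2) vanishes at s ∈ {0, 2, 3}; Q'(t) = 2(t - 2) vanishes at t ∈ {2}.
Local minima of P (where P''>0): P(0)=0, P(3)=27. Local minima of Q: Q(2)=-4.
So the global minimum of E is P(0) + Q(2) − 2 = 0 − 4 − 2 = -6, attained at (0, 2).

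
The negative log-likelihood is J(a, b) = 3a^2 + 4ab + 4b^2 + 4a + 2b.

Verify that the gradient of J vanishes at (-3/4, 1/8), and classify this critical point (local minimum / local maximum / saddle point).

∇J = (6a + 4b + 4, 4a + 8b + 2); substituting (-3/4, 1/8) gives ∇J = (0, 0), so (-3/4, 1/8) is indeed a critical point.
The Hessian of J is constant: H = [[6, 4], [4, 8]].
det(H) = 6·8 − 4² = 32.
det(H) > 0 and tr(H) = 14 > 0, so H is positive definite and the point is a local minimum.

local minimum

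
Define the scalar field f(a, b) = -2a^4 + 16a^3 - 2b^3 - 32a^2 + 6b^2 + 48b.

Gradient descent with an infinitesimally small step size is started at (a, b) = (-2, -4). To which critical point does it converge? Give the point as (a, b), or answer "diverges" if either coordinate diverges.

f is separable, so gradient descent decouples: a follows -∂f/∂a, b follows -∂f/∂b.
∂f/∂a = -8a(a - 4)(a - 2); at a=-2 this is 384, so a decreases.
∂f/∂b = -6(b - 4)(b + 2); at b=-4 this is -96, so b increases.
The a-coordinate has no critical point in that direction and runs off to infinity.

diverges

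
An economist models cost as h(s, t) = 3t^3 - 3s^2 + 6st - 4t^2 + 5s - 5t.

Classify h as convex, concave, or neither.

The term 3t^3 is cubic, so the Hessian is not constant.
∂²h/∂t² = 18t - 8, which takes both signs as t varies (negative for sufficiently negative t). A diagonal entry of the Hessian changing sign means the Hessian is neither positive- nor negative-semidefinite on all of R^2.

neither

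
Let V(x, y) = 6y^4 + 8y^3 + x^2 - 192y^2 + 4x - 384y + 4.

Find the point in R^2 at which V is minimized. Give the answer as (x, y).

V(x,y) separates as P(x) + Q(y) + 4, so its minimum is min P + min Q + 4.
P'(x) = 2x + 4 vanishes at x ∈ {-2}; Q'(y) = 24(y - 4)(y + 1)(y + 4) vanishes at y ∈ {-4, -1, 4}.
Local minima of P (where P''>0): P(-2)=-4. Local minima of Q: Q(-4)=-512, Q(4)=-2560.
So the global minimum of V is P(-2) + Q(4) + 4 = -4 − 2560 + 4 = -2560, attained at (-2, 4).

(-2, 4)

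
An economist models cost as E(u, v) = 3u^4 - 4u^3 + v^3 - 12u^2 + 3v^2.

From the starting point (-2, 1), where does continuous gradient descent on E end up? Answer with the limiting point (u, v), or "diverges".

(-1, 0)

E is separable, so gradient descent decouples: u follows -∂E/∂u, v follows -∂E/∂v.
∂E/∂u = 12u(u - 2)(u + 1); at u=-2 this is -96, so u increases.
∂E/∂v = 3v(v + 2); at v=1 this is 9, so v decreases.
u converges to its nearest critical value -1 (a local min of the u-part); v converges to 0. The iterate converges to (-1, 0).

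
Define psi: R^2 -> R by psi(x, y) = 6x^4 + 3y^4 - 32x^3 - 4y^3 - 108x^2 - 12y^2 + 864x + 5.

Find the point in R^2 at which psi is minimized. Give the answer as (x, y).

psi(x,y) separates as P(x) + Q(y) + 5, so its minimum is min P + min Q + 5.
P'(x) = 24(x - 4)(x - 3)(x + 3) vanishes at x ∈ {-3, 3, 4}; Q'(y) = 12y(y - 2)(y + 1) vanishes at y ∈ {-1, 0, 2}.
Local minima of P (where P''>0): P(-3)=-2214, P(4)=1216. Local minima of Q: Q(-1)=-5, Q(2)=-32.
So the global minimum of psi is P(-3) + Q(2) + 5 = -2214 − 32 + 5 = -2241, attained at (-3, 2).

(-3, 2)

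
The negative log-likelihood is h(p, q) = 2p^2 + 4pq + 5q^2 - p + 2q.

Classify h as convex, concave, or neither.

h is quadratic, so its Hessian is the constant matrix H = [[4, 4], [4, 10]].
det(H) = 24, tr(H) = 14.
det(H) > 0 and tr(H) > 0, so H is positive definite everywhere: convex.

convex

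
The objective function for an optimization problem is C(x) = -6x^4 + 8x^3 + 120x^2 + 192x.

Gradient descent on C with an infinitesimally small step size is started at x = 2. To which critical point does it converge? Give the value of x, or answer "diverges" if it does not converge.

-1

C'(x) = -24(x - 4)(x + 1)(x + 2), so C'(2) = 576.
Gradient descent moves in the -C' direction, i.e. x is decreasing.
The nearest critical point in that direction is x = -1, where C'' = 120 > 0 (a local minimum). The iterate converges there.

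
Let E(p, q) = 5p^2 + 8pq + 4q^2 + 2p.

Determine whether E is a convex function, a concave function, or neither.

E is quadratic, so its Hessian is the constant matrix H = [[10, 8], [8, 8]].
det(H) = 16, tr(H) = 18.
det(H) > 0 and tr(H) > 0, so H is positive definite everywhere: convex.

convex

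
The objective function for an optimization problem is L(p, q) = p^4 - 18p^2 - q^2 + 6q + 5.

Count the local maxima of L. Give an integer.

L separates as a function of p plus a function of q, so ∇L=0 decouples.
∂L/∂p = 4p(p - 3)(p + 3) = 0 at p ∈ {-3, 0, 3}; ∂L/∂q = -2(q - 3) = 0 at q ∈ {3}.
The Hessian is diagonal: diag(L_pp, L_qq). Second derivatives: L_pp(-3)=72, L_pp(0)=-36, L_pp(3)=72; L_qq(3)=-2.
Local maxima occur where both diagonal entries negative: (0, 3). Count: 1.

1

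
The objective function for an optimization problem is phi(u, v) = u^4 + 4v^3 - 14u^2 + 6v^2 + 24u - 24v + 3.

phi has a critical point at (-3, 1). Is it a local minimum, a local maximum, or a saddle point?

local minimum

The mixed partial ∂²phi/∂u∂v is 0, so the Hessian at any point is diag(phi_uu, phi_vv) = diag(4(3u^2 - 7), 12(2v + 1)).
At (-3, 1): H = diag(80, 36).
Both eigenvalues are positive, so H is positive definite: a local minimum.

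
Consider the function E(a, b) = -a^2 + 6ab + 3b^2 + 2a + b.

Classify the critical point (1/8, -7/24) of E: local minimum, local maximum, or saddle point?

The Hessian of E is constant: H = [[-2, 6], [6, 6]].
det(H) = (-2)·6 − 6² = -48.
Since det(H) < 0, H is indefinite and the critical point is a saddle point.

saddle point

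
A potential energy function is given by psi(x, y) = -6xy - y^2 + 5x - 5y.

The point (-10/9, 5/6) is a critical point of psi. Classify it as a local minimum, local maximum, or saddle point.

The Hessian of psi is constant: H = [[0, -6], [-6, -2]].
det(H) = 0·(-2) − (-6)² = -36.
Since det(H) < 0, H is indefinite and the critical point is a saddle point.

saddle point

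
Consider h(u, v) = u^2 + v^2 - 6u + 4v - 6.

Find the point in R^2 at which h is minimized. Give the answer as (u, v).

(3, -2)

h(u,v) separates as P(u) + Q(v) − 6, so its minimum is min P + min Q − 6.
P'(u) = 2u - 6 vanishes at u ∈ {3}; Q'(v) = 2v + 4 vanishes at v ∈ {-2}.
Local minima of P (where P''>0): P(3)=-9. Local minima of Q: Q(-2)=-4.
So the global minimum of h is P(3) + Q(-2) − 6 = -9 − 4 − 6 = -19, attained at (3, -2).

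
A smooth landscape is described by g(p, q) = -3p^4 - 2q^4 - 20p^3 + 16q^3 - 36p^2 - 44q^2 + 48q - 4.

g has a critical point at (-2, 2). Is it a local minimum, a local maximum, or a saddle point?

local minimum

The mixed partial ∂²g/∂p∂q is 0, so the Hessian at any point is diag(g_pp, g_qq) = diag(-12(3p^2 + 10p + 6), 8(-3q^2 + 12q - 11)).
At (-2, 2): H = diag(24, 8).
Both eigenvalues are positive, so H is positive definite: a local minimum.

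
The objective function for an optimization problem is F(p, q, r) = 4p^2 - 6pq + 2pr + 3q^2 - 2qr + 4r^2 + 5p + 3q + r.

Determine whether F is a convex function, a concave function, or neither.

F is quadratic, so its Hessian is the constant matrix H = [[8, -6, 2], [-6, 6, -2], [2, -2, 8]].
Leading principal minors: 8, 12, 88.
All positive ⇒ H ≻ 0 ⇒ convex.

convex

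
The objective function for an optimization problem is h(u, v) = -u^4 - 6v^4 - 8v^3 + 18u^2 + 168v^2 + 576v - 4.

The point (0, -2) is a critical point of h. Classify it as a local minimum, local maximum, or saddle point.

local minimum

The mixed partial ∂²h/∂u∂v is 0, so the Hessian at any point is diag(h_uu, h_vv) = diag(12(-u^2 + 3), 24(-3v^2 - 2v + 14)).
At (0, -2): H = diag(36, 144).
Both eigenvalues are positive, so H is positive definite: a local minimum.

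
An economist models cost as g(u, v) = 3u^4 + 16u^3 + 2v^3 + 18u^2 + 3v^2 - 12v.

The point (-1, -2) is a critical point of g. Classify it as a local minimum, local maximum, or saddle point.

The mixed partial ∂²g/∂u∂v is 0, so the Hessian at any point is diag(g_uu, g_vv) = diag(12(3u^2 + 8u + 3), 6(2v + 1)).
At (-1, -2): H = diag(-24, -18).
Both eigenvalues are negative, so H is negative definite: a local maximum.

local maximum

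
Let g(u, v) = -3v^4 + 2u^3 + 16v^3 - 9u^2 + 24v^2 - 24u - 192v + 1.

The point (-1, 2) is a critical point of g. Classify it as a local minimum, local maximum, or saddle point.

The mixed partial ∂²g/∂u∂v is 0, so the Hessian at any point is diag(g_uu, g_vv) = diag(6(2u - 3), 12(-3v^2 + 8v + 4)).
At (-1, 2): H = diag(-30, 96).
The eigenvalues have opposite signs, so H is indefinite: a saddle point.

saddle point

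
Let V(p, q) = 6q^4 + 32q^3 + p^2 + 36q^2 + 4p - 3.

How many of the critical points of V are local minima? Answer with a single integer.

V separates as a function of p plus a function of q, so ∇V=0 decouples.
∂V/∂p = 2(p + 2) = 0 at p ∈ {-2}; ∂V/∂q = 24q(q + 1)(q + 3) = 0 at q ∈ {-3, -1, 0}.
The Hessian is diagonal: diag(V_pp, V_qq). Second derivatives: V_pp(-2)=2; V_qq(-3)=144, V_qq(-1)=-48, V_qq(0)=72.
Local minima occur where both diagonal entries positive: (-2, -3), (-2, 0). Count: 2.

2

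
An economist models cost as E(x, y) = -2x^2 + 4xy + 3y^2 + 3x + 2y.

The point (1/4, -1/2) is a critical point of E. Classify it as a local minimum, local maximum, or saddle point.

The Hessian of E is constant: H = [[-4, 4], [4, 6]].
det(H) = (-4)·6 − 4² = -40.
Since det(H) < 0, H is indefinite and the critical point is a saddle point.

saddle point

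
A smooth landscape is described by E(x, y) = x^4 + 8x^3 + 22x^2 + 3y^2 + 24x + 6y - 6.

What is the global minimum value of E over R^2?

E(x,y) separates as P(x) + Q(y) − 6, so its minimum is min P + min Q − 6.
P'(x) = 4(x + 1)(x + 2)(x + 3) vanishes at x ∈ {-3, -2, -1}; Q'(y) = 6y + 6 vanishes at y ∈ {-1}.
Local minima of P (where P''>0): P(-3)=-9, P(-1)=-9. Local minima of Q: Q(-1)=-3.
So the global minimum of E is P(-3) + Q(-1) − 6 = -9 − 3 − 6 = -18, attained at (-3, -1).

-18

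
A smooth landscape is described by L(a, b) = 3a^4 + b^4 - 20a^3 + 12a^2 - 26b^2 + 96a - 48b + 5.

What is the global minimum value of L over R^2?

L(a,b) separates as P(a) + Q(b) + 5, so its minimum is min P + min Q + 5.
P'(a) = 12(a - 4)(a - 2)(a + 1) vanishes at a ∈ {-1, 2, 4}; Q'(b) = 4(b - 4)(b + 1)(b + 3) vanishes at b ∈ {-3, -1, 4}.
Local minima of P (where P''>0): P(-1)=-61, P(4)=64. Local minima of Q: Q(-3)=-9, Q(4)=-352.
So the global minimum of L is P(-1) + Q(4) + 5 = -61 − 352 + 5 = -408, attained at (-1, 4).

-408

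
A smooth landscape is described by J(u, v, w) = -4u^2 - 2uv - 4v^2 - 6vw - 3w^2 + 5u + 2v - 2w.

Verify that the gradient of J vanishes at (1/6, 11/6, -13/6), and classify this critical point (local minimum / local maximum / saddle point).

local maximum

∇J = (-8u - 2v + 5, -2u - 8v - 6w + 2, -6v - 6w - 2); substituting (1/6, 11/6, -13/6) gives ∇J = (0, 0, 0), so (1/6, 11/6, -13/6) is indeed a critical point.
The Hessian is constant: H = [[-8, -2, 0], [-2, -8, -6], [0, -6, -6]].
Leading principal minors: Δ₁ = -8, Δ₂ = 60, Δ₃ = -72.
The minors alternate sign starting negative (−, +, −), so H is negative definite: a local maximum.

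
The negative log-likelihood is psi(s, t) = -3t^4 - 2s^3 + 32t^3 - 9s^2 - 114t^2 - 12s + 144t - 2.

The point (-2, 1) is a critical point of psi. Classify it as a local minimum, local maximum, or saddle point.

The mixed partial ∂²psi/∂s∂t is 0, so the Hessian at any point is diag(psi_ss, psi_tt) = diag(-6(2s + 3), 12(-3t^2 + 16t - 19)).
At (-2, 1): H = diag(6, -72).
The eigenvalues have opposite signs, so H is indefinite: a saddle point.

saddle point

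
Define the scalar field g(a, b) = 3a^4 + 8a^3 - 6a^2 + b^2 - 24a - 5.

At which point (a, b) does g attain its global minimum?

(1, 0)

g(a,b) separates as P(a) + Q(b) − 5, so its minimum is min P + min Q − 5.
P'(a) = 12(a - 1)(a + 1)(a + 2) vanishes at a ∈ {-2, -1, 1}; Q'(b) = 2b vanishes at b ∈ {0}.
Local minima of P (where P''>0): P(-2)=8, P(1)=-19. Local minima of Q: Q(0)=0.
So the global minimum of g is P(1) + Q(0) − 5 = -19 + 0 − 5 = -24, attained at (1, 0).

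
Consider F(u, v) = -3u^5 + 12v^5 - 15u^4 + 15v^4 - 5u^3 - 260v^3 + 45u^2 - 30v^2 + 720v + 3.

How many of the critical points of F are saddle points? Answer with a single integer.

8

F separates as a function of u plus a function of v, so ∇F=0 decouples.
∂F/∂u = -15u(u - 1)(u + 2)(u + 3) = 0 at u ∈ {-3, -2, 0, 1}; ∂F/∂v = 60(v - 3)(v - 1)(v + 1)(v + 4) = 0 at v ∈ {-4, -1, 1, 3}.
The Hessian is diagonal: diag(F_uu, F_vv). Second derivatives: F_uu(-3)=180, F_uu(-2)=-90, F_uu(0)=90, F_uu(1)=-180; F_vv(-4)=-6300, F_vv(-1)=1440, F_vv(1)=-1200, F_vv(3)=3360.
Saddle points occur where the two diagonal entries have opposite signs: (-3, -4), (-3, 1), (-2, -1), (-2, 3), (0, -4), (0, 1), (1, -1), (1, 3). Count: 8.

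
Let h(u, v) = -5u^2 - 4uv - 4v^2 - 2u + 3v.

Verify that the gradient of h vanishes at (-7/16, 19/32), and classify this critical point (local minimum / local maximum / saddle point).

∇h = (-10u - 4v - 2, -4u - 8v + 3); substituting (-7/16, 19/32) gives ∇h = (0, 0), so (-7/16, 19/32) is indeed a critical point.
The Hessian of h is constant: H = [[-10, -4], [-4, -8]].
det(H) = (-10)·(-8) − (-4)² = 64.
det(H) > 0 and tr(H) = -18 < 0, so H is negative definite and the point is a local maximum.

local maximum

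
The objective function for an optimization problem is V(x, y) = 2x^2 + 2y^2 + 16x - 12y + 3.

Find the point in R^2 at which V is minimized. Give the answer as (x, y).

(-4, 3)

V(x,y) separates as P(x) + Q(y) + 3, so its minimum is min P + min Q + 3.
P'(x) = 4x + 16 vanishes at x ∈ {-4}; Q'(y) = 4y - 12 vanishes at y ∈ {3}.
Local minima of P (where P''>0): P(-4)=-32. Local minima of Q: Q(3)=-18.
So the global minimum of V is P(-4) + Q(3) + 3 = -32 − 18 + 3 = -47, attained at (-4, 3).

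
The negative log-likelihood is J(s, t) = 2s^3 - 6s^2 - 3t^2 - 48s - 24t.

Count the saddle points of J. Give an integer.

1

J separates as a function of s plus a function of t, so ∇J=0 decouples.
∂J/∂s = 6(s - 4)(s + 2) = 0 at s ∈ {-2, 4}; ∂J/∂t = -6(t + 4) = 0 at t ∈ {-4}.
The Hessian is diagonal: diag(J_ss, J_tt). Second derivatives: J_ss(-2)=-36, J_ss(4)=36; J_tt(-4)=-6.
Saddle points occur where the two diagonal entries have opposite signs: (4, -4). Count: 1.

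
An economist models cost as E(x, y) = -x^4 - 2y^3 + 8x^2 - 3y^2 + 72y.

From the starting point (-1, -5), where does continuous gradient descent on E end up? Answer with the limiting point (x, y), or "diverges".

E is separable, so gradient descent decouples: x follows -∂E/∂x, y follows -∂E/∂y.
∂E/∂x = -4x(x - 2)(x + 2); at x=-1 this is -12, so x increases.
∂E/∂y = -6(y - 3)(y + 4); at y=-5 this is -48, so y increases.
x converges to its nearest critical value 0 (a local min of the x-part); y converges to -4. The iterate converges to (0, -4).

(0, -4)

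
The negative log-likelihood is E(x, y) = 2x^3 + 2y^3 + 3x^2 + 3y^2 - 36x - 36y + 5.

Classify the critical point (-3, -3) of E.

The mixed partial ∂²E/∂x∂y is 0, so the Hessian at any point is diag(E_xx, E_yy) = diag(6(2x + 1), 6(2y + 1)).
At (-3, -3): H = diag(-30, -30).
Both eigenvalues are negative, so H is negative definite: a local maximum.

local maximum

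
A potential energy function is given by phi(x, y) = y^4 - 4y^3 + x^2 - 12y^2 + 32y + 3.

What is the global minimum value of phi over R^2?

-61

phi(x,y) separates as P(x) + Q(y) + 3, so its minimum is min P + min Q + 3.
P'(x) = 2x vanishes at x ∈ {0}; Q'(y) = 4(y - 4)(y - 1)(y + 2) vanishes at y ∈ {-2, 1, 4}.
Local minima of P (where P''>0): P(0)=0. Local minima of Q: Q(-2)=-64, Q(4)=-64.
So the global minimum of phi is P(0) + Q(-2) + 3 = 0 − 64 + 3 = -61, attained at (0, -2).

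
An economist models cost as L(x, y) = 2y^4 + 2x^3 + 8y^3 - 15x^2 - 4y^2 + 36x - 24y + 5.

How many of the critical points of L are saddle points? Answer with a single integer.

L separates as a function of x plus a function of y, so ∇L=0 decouples.
∂L/∂x = 6(x - 3)(x - 2) = 0 at x ∈ {2, 3}; ∂L/∂y = 8(y - 1)(y + 1)(y + 3) = 0 at y ∈ {-3, -1, 1}.
The Hessian is diagonal: diag(L_xx, L_yy). Second derivatives: L_xx(2)=-6, L_xx(3)=6; L_yy(-3)=64, L_yy(-1)=-32, L_yy(1)=64.
Saddle points occur where the two diagonal entries have opposite signs: (2, -3), (2, 1), (3, -1). Count: 3.

3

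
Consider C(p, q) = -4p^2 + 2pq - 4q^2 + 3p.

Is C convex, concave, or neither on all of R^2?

C is quadratic, so its Hessian is the constant matrix H = [[-8, 2], [2, -8]].
det(H) = 60, tr(H) = -16.
det(H) > 0 and tr(H) < 0, so H is negative definite everywhere: concave.

concave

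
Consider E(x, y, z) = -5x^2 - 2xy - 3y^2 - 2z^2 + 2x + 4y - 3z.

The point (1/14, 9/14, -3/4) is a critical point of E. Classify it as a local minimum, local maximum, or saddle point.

The Hessian is constant: H = [[-10, -2, 0], [-2, -6, 0], [0, 0, -4]].
Leading principal minors: Δ₁ = -10, Δ₂ = 56, Δ₃ = -224.
The minors alternate sign starting negative (−, +, −), so H is negative definite: a local maximum.

local maximum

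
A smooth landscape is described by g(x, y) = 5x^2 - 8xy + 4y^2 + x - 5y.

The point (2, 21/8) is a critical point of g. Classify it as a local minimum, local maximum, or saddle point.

The Hessian of g is constant: H = [[10, -8], [-8, 8]].
det(H) = 10·8 − (-8)² = 16.
det(H) > 0 and tr(H) = 18 > 0, so H is positive definite and the point is a local minimum.

local minimum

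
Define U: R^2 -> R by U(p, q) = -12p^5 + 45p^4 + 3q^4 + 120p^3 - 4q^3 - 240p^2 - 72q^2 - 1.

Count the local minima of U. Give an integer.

4

U separates as a function of p plus a function of q, so ∇U=0 decouples.
∂U/∂p = -60p(p - 4)(p - 1)(p + 2) = 0 at p ∈ {-2, 0, 1, 4}; ∂U/∂q = 12q(q - 4)(q + 3) = 0 at q ∈ {-3, 0, 4}.
The Hessian is diagonal: diag(U_pp, U_qq). Second derivatives: U_pp(-2)=2160, U_pp(0)=-480, U_pp(1)=540, U_pp(4)=-4320; U_qq(-3)=252, U_qq(0)=-144, U_qq(4)=336.
Local minima occur where both diagonal entries positive: (-2, -3), (-2, 4), (1, -3), (1, 4). Count: 4.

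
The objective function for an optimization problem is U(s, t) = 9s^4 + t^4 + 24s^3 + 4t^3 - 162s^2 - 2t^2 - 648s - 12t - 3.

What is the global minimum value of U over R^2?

-2037

U(s,t) separates as P(s) + Q(t) − 3, so its minimum is min P + min Q − 3.
P'(s) = 36(s - 3)(s + 2)(s + 3) vanishes at s ∈ {-3, -2, 3}; Q'(t) = 4(t - 1)(t + 1)(t + 3) vanishes at t ∈ {-3, -1, 1}.
Local minima of P (where P''>0): P(-3)=567, P(3)=-2025. Local minima of Q: Q(-3)=-9, Q(1)=-9.
So the global minimum of U is P(3) + Q(-3) − 3 = -2025 − 9 − 3 = -2037, attained at (3, -3).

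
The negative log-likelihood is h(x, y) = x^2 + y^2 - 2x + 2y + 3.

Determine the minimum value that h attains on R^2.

h(x,y) separates as P(x) + Q(y) + 3, so its minimum is min P + min Q + 3.
P'(x) = 2x - 2 vanishes at x ∈ {1}; Q'(y) = 2y + 2 vanishes at y ∈ {-1}.
Local minima of P (where P''>0): P(1)=-1. Local minima of Q: Q(-1)=-1.
So the global minimum of h is P(1) + Q(-1) + 3 = -1 − 1 + 3 = 1, attained at (1, -1).

1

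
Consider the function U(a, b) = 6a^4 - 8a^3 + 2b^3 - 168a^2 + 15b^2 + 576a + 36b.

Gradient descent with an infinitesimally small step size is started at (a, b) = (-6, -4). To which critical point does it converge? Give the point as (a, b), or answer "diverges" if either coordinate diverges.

diverges

U is separable, so gradient descent decouples: a follows -∂U/∂a, b follows -∂U/∂b.
∂U/∂a = 24(a - 3)(a - 2)(a + 4); at a=-6 this is -3456, so a increases.
∂U/∂b = 6(b + 2)(b + 3); at b=-4 this is 12, so b decreases.
The b-coordinate has no critical point in that direction and runs off to infinity.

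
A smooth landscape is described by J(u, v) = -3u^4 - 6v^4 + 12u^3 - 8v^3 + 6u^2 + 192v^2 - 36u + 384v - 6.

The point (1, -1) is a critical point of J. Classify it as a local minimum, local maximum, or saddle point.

local minimum

The mixed partial ∂²J/∂u∂v is 0, so the Hessian at any point is diag(J_uu, J_vv) = diag(12(-3u^2 + 6u + 1), 24(-3v^2 - 2v + 16)).
At (1, -1): H = diag(48, 360).
Both eigenvalues are positive, so H is positive definite: a local minimum.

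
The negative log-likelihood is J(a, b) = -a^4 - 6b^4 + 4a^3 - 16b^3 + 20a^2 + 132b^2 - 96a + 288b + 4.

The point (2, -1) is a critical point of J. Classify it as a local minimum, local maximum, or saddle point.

The mixed partial ∂²J/∂a∂b is 0, so the Hessian at any point is diag(J_aa, J_bb) = diag(4(-3a^2 + 6a + 10), 24(-3b^2 - 4b + 11)).
At (2, -1): H = diag(40, 288).
Both eigenvalues are positive, so H is positive definite: a local minimum.

local minimum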